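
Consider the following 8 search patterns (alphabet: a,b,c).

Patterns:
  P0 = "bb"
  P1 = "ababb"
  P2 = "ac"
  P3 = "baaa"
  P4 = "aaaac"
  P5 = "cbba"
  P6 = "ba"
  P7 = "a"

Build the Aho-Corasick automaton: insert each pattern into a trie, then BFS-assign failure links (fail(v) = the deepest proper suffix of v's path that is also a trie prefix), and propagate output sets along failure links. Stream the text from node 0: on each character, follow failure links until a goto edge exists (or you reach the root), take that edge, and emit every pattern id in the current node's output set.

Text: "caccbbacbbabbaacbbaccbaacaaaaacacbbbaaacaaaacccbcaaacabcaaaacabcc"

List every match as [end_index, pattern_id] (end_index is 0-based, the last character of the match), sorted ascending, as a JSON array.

Construct AC machine:
Trie nodes:
  n0 'ε': a→3 b→1 c→16
  n1 'b': a→9 b→2
  n2 'bb': ·  ←P0
  n3 'a': a→12 b→4 c→8  ←P7
  n4 'ab': a→5
  n5 'aba': b→6
  n6 'abab': b→7
  n7 'ababb': ·  ←P1
  n8 'ac': ·  ←P2
  n9 'ba': a→10  ←P6
  n10 'baa': a→11
  n11 'baaa': ·  ←P3
  n12 'aa': a→13
  n13 'aaa': a→14
  n14 'aaaa': c→15
  n15 'aaaac': ·  ←P4
  n16 'c': b→17
  n17 'cb': b→18
  n18 'cbb': a→19
  n19 'cbba': ·  ←P5

BFS fail/out derivation:
  fail(1) 'b': from fail(0)=0 chase 'b': 0 ⇒ 0;  out=∅∪out(0)=∅
  fail(3) 'a': from fail(0)=0 chase 'a': 0 ⇒ 0;  out={7}∪out(0)={7}
  fail(16) 'c': from fail(0)=0 chase 'c': 0 ⇒ 0;  out=∅∪out(0)=∅
  fail(2) 'bb': from fail(1)=0 chase 'b': 0 ⇒ 1;  out={0}∪out(1)={0}
  fail(4) 'ab': from fail(3)=0 chase 'b': 0 ⇒ 1;  out=∅∪out(1)=∅
  fail(8) 'ac': from fail(3)=0 chase 'c': 0 ⇒ 16;  out={2}∪out(16)={2}
  fail(9) 'ba': from fail(1)=0 chase 'a': 0 ⇒ 3;  out={6}∪out(3)={6,7}
  fail(12) 'aa': from fail(3)=0 chase 'a': 0 ⇒ 3;  out=∅∪out(3)={7}
  fail(17) 'cb': from fail(16)=0 chase 'b': 0 ⇒ 1;  out=∅∪out(1)=∅
  fail(5) 'aba': from fail(4)=1 chase 'a': 1 ⇒ 9;  out=∅∪out(9)={6,7}
  fail(10) 'baa': from fail(9)=3 chase 'a': 3 ⇒ 12;  out=∅∪out(12)={7}
  fail(13) 'aaa': from fail(12)=3 chase 'a': 3 ⇒ 12;  out=∅∪out(12)={7}
  fail(18) 'cbb': from fail(17)=1 chase 'b': 1 ⇒ 2;  out=∅∪out(2)={0}
  fail(6) 'abab': from fail(5)=9 chase 'b': 9→3 ⇒ 4;  out=∅∪out(4)=∅
  fail(11) 'baaa': from fail(10)=12 chase 'a': 12 ⇒ 13;  out={3}∪out(13)={3,7}
  fail(14) 'aaaa': from fail(13)=12 chase 'a': 12 ⇒ 13;  out=∅∪out(13)={7}
  fail(19) 'cbba': from fail(18)=2 chase 'a': 2→1 ⇒ 9;  out={5}∪out(9)={5,6,7}
  fail(7) 'ababb': from fail(6)=4 chase 'b': 4→1 ⇒ 2;  out={1}∪out(2)={0,1}
  fail(15) 'aaaac': from fail(14)=13 chase 'c': 13→12→3 ⇒ 8;  out={4}∪out(8)={2,4}

Text stream:
[0] read 'c'  n0⇒n16
[1] read 'a'  n16⇒n3 (via fail)  emit P7@[1:1]
[2] read 'c'  n3⇒n8  emit P2@[1:2]
[3] read 'c'  n8⇒n16 (via fail)
[4] read 'b'  n16⇒n17
[5] read 'b'  n17⇒n18  emit P0@[4:5]
[6] read 'a'  n18⇒n19  emit P5@[3:6],P6@[5:6],P7@[6:6]
[7] read 'c'  n19⇒n8 (via fail)  emit P2@[6:7]
[8] read 'b'  n8⇒n17 (via fail)
[9] read 'b'  n17⇒n18  emit P0@[8:9]
[10] read 'a'  n18⇒n19  emit P5@[7:10],P6@[9:10],P7@[10:10]
[11] read 'b'  n19⇒n4 (via fail)
[12] read 'b'  n4⇒n2 (via fail)  emit P0@[11:12]
[13] read 'a'  n2⇒n9 (via fail)  emit P6@[12:13],P7@[13:13]
[14] read 'a'  n9⇒n10  emit P7@[14:14]
[15] read 'c'  n10⇒n8 (via fail)  emit P2@[14:15]
[16] read 'b'  n8⇒n17 (via fail)
[17] read 'b'  n17⇒n18  emit P0@[16:17]
[18] read 'a'  n18⇒n19  emit P5@[15:18],P6@[17:18],P7@[18:18]
[19] read 'c'  n19⇒n8 (via fail)  emit P2@[18:19]
[20] read 'c'  n8⇒n16 (via fail)
[21] read 'b'  n16⇒n17
[22] read 'a'  n17⇒n9 (via fail)  emit P6@[21:22],P7@[22:22]
[23] read 'a'  n9⇒n10  emit P7@[23:23]
[24] read 'c'  n10⇒n8 (via fail)  emit P2@[23:24]
[25] read 'a'  n8⇒n3 (via fail)  emit P7@[25:25]
[26] read 'a'  n3⇒n12  emit P7@[26:26]
[27] read 'a'  n12⇒n13  emit P7@[27:27]
[28] read 'a'  n13⇒n14  emit P7@[28:28]
[29] read 'a'  n14⇒n14 (via fail)  emit P7@[29:29]
[30] read 'c'  n14⇒n15  emit P2@[29:30],P4@[26:30]
[31] read 'a'  n15⇒n3 (via fail)  emit P7@[31:31]
[32] read 'c'  n3⇒n8  emit P2@[31:32]
[33] read 'b'  n8⇒n17 (via fail)
[34] read 'b'  n17⇒n18  emit P0@[33:34]
[35] read 'b'  n18⇒n2 (via fail)  emit P0@[34:35]
[36] read 'a'  n2⇒n9 (via fail)  emit P6@[35:36],P7@[36:36]
[37] read 'a'  n9⇒n10  emit P7@[37:37]
[38] read 'a'  n10⇒n11  emit P3@[35:38],P7@[38:38]
[39] read 'c'  n11⇒n8 (via fail)  emit P2@[38:39]
[40] read 'a'  n8⇒n3 (via fail)  emit P7@[40:40]
[41] read 'a'  n3⇒n12  emit P7@[41:41]
[42] read 'a'  n12⇒n13  emit P7@[42:42]
[43] read 'a'  n13⇒n14  emit P7@[43:43]
[44] read 'c'  n14⇒n15  emit P2@[43:44],P4@[40:44]
[45] read 'c'  n15⇒n16 (via fail)
[46] read 'c'  n16⇒n16 (via fail)
[47] read 'b'  n16⇒n17
[48] read 'c'  n17⇒n16 (via fail)
[49] read 'a'  n16⇒n3 (via fail)  emit P7@[49:49]
[50] read 'a'  n3⇒n12  emit P7@[50:50]
[51] read 'a'  n12⇒n13  emit P7@[51:51]
[52] read 'c'  n13⇒n8 (via fail)  emit P2@[51:52]
[53] read 'a'  n8⇒n3 (via fail)  emit P7@[53:53]
[54] read 'b'  n3⇒n4
[55] read 'c'  n4⇒n16 (via fail)
[56] read 'a'  n16⇒n3 (via fail)  emit P7@[56:56]
[57] read 'a'  n3⇒n12  emit P7@[57:57]
[58] read 'a'  n12⇒n13  emit P7@[58:58]
[59] read 'a'  n13⇒n14  emit P7@[59:59]
[60] read 'c'  n14⇒n15  emit P2@[59:60],P4@[56:60]
[61] read 'a'  n15⇒n3 (via fail)  emit P7@[61:61]
[62] read 'b'  n3⇒n4
[63] read 'c'  n4⇒n16 (via fail)
[64] read 'c'  n16⇒n16 (via fail)

Result: [[1,7],[2,2],[5,0],[6,5],[6,6],[6,7],[7,2],[9,0],[10,5],[10,6],[10,7],[12,0],[13,6],[13,7],[14,7],[15,2],[17,0],[18,5],[18,6],[18,7],[19,2],[22,6],[22,7],[23,7],[24,2],[25,7],[26,7],[27,7],[28,7],[29,7],[30,2],[30,4],[31,7],[32,2],[34,0],[35,0],[36,6],[36,7],[37,7],[38,3],[38,7],[39,2],[40,7],[41,7],[42,7],[43,7],[44,2],[44,4],[49,7],[50,7],[51,7],[52,2],[53,7],[56,7],[57,7],[58,7],[59,7],[60,2],[60,4],[61,7]]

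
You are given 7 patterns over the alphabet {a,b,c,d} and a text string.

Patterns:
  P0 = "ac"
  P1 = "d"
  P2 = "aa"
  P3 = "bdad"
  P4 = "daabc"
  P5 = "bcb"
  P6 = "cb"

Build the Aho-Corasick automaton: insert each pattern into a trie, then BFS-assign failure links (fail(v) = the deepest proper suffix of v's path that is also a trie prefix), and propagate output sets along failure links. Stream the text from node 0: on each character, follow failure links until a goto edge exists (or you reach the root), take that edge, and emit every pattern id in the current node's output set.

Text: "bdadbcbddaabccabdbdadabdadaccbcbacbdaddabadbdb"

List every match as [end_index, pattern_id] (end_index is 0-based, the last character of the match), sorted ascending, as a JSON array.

Build:
Trie nodes:
  n0 'ε': a→1 b→5 c→15 d→3
  n1 'a': a→4 c→2
  n2 'ac': ·  ←P0
  n3 'd': a→9  ←P1
  n4 'aa': ·  ←P2
  n5 'b': c→13 d→6
  n6 'bd': a→7
  n7 'bda': d→8
  n8 'bdad': ·  ←P3
  n9 'da': a→10
  n10 'daa': b→11
  n11 'daab': c→12
  n12 'daabc': ·  ←P4
  n13 'bc': b→14
  n14 'bcb': ·  ←P5
  n15 'c': b→16
  n16 'cb': ·  ←P6

Failure links (BFS by depth):
  fail(1) 'a': from fail(0)=0 chase 'a': 0 ⇒ 0;  out=∅∪out(0)=∅
  fail(3) 'd': from fail(0)=0 chase 'd': 0 ⇒ 0;  out={1}∪out(0)={1}
  fail(5) 'b': from fail(0)=0 chase 'b': 0 ⇒ 0;  out=∅∪out(0)=∅
  fail(15) 'c': from fail(0)=0 chase 'c': 0 ⇒ 0;  out=∅∪out(0)=∅
  fail(2) 'ac': from fail(1)=0 chase 'c': 0 ⇒ 15;  out={0}∪out(15)={0}
  fail(4) 'aa': from fail(1)=0 chase 'a': 0 ⇒ 1;  out={2}∪out(1)={2}
  fail(6) 'bd': from fail(5)=0 chase 'd': 0 ⇒ 3;  out=∅∪out(3)={1}
  fail(9) 'da': from fail(3)=0 chase 'a': 0 ⇒ 1;  out=∅∪out(1)=∅
  fail(13) 'bc': from fail(5)=0 chase 'c': 0 ⇒ 15;  out=∅∪out(15)=∅
  fail(16) 'cb': from fail(15)=0 chase 'b': 0 ⇒ 5;  out={6}∪out(5)={6}
  fail(7) 'bda': from fail(6)=3 chase 'a': 3 ⇒ 9;  out=∅∪out(9)=∅
  fail(10) 'daa': from fail(9)=1 chase 'a': 1 ⇒ 4;  out=∅∪out(4)={2}
  fail(14) 'bcb': from fail(13)=15 chase 'b': 15 ⇒ 16;  out={5}∪out(16)={5,6}
  fail(8) 'bdad': from fail(7)=9 chase 'd': 9→1→0 ⇒ 3;  out={3}∪out(3)={1,3}
  fail(11) 'daab': from fail(10)=4 chase 'b': 4→1→0 ⇒ 5;  out=∅∪out(5)=∅
  fail(12) 'daabc': from fail(11)=5 chase 'c': 5 ⇒ 13;  out={4}∪out(13)={4}

Scan:
pos 0 'b': at 5
pos 1 'd': at 6  emit P1@[1:1]
pos 2 'a': at 7
pos 3 'd': at 8  emit P1@[3:3],P3@[0:3]
pos 4 'b': at 5 (fail-walked)
pos 5 'c': at 13
pos 6 'b': at 14  emit P5@[4:6],P6@[5:6]
pos 7 'd': at 6 (fail-walked)  emit P1@[7:7]
pos 8 'd': at 3 (fail-walked)  emit P1@[8:8]
pos 9 'a': at 9
pos 10 'a': at 10  emit P2@[9:10]
pos 11 'b': at 11
pos 12 'c': at 12  emit P4@[8:12]
pos 13 'c': at 15 (fail-walked)
pos 14 'a': at 1 (fail-walked)
pos 15 'b': at 5 (fail-walked)
pos 16 'd': at 6  emit P1@[16:16]
pos 17 'b': at 5 (fail-walked)
pos 18 'd': at 6  emit P1@[18:18]
pos 19 'a': at 7
pos 20 'd': at 8  emit P1@[20:20],P3@[17:20]
pos 21 'a': at 9 (fail-walked)
pos 22 'b': at 5 (fail-walked)
pos 23 'd': at 6  emit P1@[23:23]
pos 24 'a': at 7
pos 25 'd': at 8  emit P1@[25:25],P3@[22:25]
pos 26 'a': at 9 (fail-walked)
pos 27 'c': at 2 (fail-walked)  emit P0@[26:27]
pos 28 'c': at 15 (fail-walked)
pos 29 'b': at 16  emit P6@[28:29]
pos 30 'c': at 13 (fail-walked)
pos 31 'b': at 14  emit P5@[29:31],P6@[30:31]
pos 32 'a': at 1 (fail-walked)
pos 33 'c': at 2  emit P0@[32:33]
pos 34 'b': at 16 (fail-walked)  emit P6@[33:34]
pos 35 'd': at 6 (fail-walked)  emit P1@[35:35]
pos 36 'a': at 7
pos 37 'd': at 8  emit P1@[37:37],P3@[34:37]
pos 38 'd': at 3 (fail-walked)  emit P1@[38:38]
pos 39 'a': at 9
pos 40 'b': at 5 (fail-walked)
pos 41 'a': at 1 (fail-walked)
pos 42 'd': at 3 (fail-walked)  emit P1@[42:42]
pos 43 'b': at 5 (fail-walked)
pos 44 'd': at 6  emit P1@[44:44]
pos 45 'b': at 5 (fail-walked)

Result: [[1,1],[3,1],[3,3],[6,5],[6,6],[7,1],[8,1],[10,2],[12,4],[16,1],[18,1],[20,1],[20,3],[23,1],[25,1],[25,3],[27,0],[29,6],[31,5],[31,6],[33,0],[34,6],[35,1],[37,1],[37,3],[38,1],[42,1],[44,1]]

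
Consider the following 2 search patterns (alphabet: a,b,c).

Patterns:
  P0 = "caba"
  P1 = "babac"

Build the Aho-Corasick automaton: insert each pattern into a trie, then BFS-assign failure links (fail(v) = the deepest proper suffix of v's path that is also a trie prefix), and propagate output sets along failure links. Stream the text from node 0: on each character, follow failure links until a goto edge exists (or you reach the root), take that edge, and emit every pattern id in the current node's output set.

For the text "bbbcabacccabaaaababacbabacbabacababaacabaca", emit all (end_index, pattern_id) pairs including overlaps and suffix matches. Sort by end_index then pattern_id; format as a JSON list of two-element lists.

Construct AC machine:
Trie (insert patterns):
  n0 'ε': b→5 c→1
  n1 'c': a→2
  n2 'ca': b→3
  n3 'cab': a→4
  n4 'caba': ·  ←P0
  n5 'b': a→6
  n6 'ba': b→7
  n7 'bab': a→8
  n8 'baba': c→9
  n9 'babac': ·  ←P1

BFS fail/out derivation:
  fail(1) 'c': from fail(0)=0 chase 'c': 0 ⇒ 0;  out=∅∪out(0)=∅
  fail(5) 'b': from fail(0)=0 chase 'b': 0 ⇒ 0;  out=∅∪out(0)=∅
  fail(2) 'ca': from fail(1)=0 chase 'a': 0 ⇒ 0;  out=∅∪out(0)=∅
  fail(6) 'ba': from fail(5)=0 chase 'a': 0 ⇒ 0;  out=∅∪out(0)=∅
  fail(3) 'cab': from fail(2)=0 chase 'b': 0 ⇒ 5;  out=∅∪out(5)=∅
  fail(7) 'bab': from fail(6)=0 chase 'b': 0 ⇒ 5;  out=∅∪out(5)=∅
  fail(4) 'caba': from fail(3)=5 chase 'a': 5 ⇒ 6;  out={0}∪out(6)={0}
  fail(8) 'baba': from fail(7)=5 chase 'a': 5 ⇒ 6;  out=∅∪out(6)=∅
  fail(9) 'babac': from fail(8)=6 chase 'c': 6→0 ⇒ 1;  out={1}∪out(1)={1}

Run:
i=0 'b': node 0→5
i=1 'b': node 5→5 (via fail)
i=2 'b': node 5→5 (via fail)
i=3 'c': node 5→1 (via fail)
i=4 'a': node 1→2
i=5 'b': node 2→3
i=6 'a': node 3→4  ** P0@[3:6]
i=7 'c': node 4→1 (via fail)
i=8 'c': node 1→1 (via fail)
i=9 'c': node 1→1 (via fail)
i=10 'a': node 1→2
i=11 'b': node 2→3
i=12 'a': node 3→4  ** P0@[9:12]
i=13 'a': node 4→0 (via fail)
i=14 'a': node 0→0
i=15 'a': node 0→0
i=16 'b': node 0→5
i=17 'a': node 5→6
i=18 'b': node 6→7
i=19 'a': node 7→8
i=20 'c': node 8→9  ** P1@[16:20]
i=21 'b': node 9→5 (via fail)
i=22 'a': node 5→6
i=23 'b': node 6→7
i=24 'a': node 7→8
i=25 'c': node 8→9  ** P1@[21:25]
i=26 'b': node 9→5 (via fail)
i=27 'a': node 5→6
i=28 'b': node 6→7
i=29 'a': node 7→8
i=30 'c': node 8→9  ** P1@[26:30]
i=31 'a': node 9→2 (via fail)
i=32 'b': node 2→3
i=33 'a': node 3→4  ** P0@[30:33]
i=34 'b': node 4→7 (via fail)
i=35 'a': node 7→8
i=36 'a': node 8→0 (via fail)
i=37 'c': node 0→1
i=38 'a': node 1→2
i=39 'b': node 2→3
i=40 'a': node 3→4  ** P0@[37:40]
i=41 'c': node 4→1 (via fail)
i=42 'a': node 1→2

Result: [[6,0],[12,0],[20,1],[25,1],[30,1],[33,0],[40,0]]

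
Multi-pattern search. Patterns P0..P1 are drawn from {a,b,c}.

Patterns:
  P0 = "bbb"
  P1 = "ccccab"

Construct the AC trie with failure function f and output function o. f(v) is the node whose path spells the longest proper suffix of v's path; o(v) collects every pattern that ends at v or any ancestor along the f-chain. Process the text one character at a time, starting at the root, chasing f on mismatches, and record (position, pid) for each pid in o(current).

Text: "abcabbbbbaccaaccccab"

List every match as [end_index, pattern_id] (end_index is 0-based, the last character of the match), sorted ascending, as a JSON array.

Build automaton:
Trie (insert patterns):
  0='ε' goto b→1 c→4
  1='b' goto b→2
  2='bb' goto b→3
  3='bbb' goto ·  [P0 ends]
  4='c' goto c→5
  5='cc' goto c→6
  6='ccc' goto c→7
  7='cccc' goto a→8
  8='cccca' goto b→9
  9='ccccab' goto ·  [P1 ends]

Failure links (BFS by depth):
  n1('b'): parent n0 fail=0; on 'b' 0 → fail=0;  out ∅∪∅=∅
  n4('c'): parent n0 fail=0; on 'c' 0 → fail=0;  out ∅∪∅=∅
  n2('bb'): parent n1 fail=0; on 'b' 0 → fail=1;  out ∅∪∅=∅
  n5('cc'): parent n4 fail=0; on 'c' 0 → fail=4;  out ∅∪∅=∅
  n3('bbb'): parent n2 fail=1; on 'b' 1 → fail=2;  out {0}∪∅={0}
  n6('ccc'): parent n5 fail=4; on 'c' 4 → fail=5;  out ∅∪∅=∅
  n7('cccc'): parent n6 fail=5; on 'c' 5 → fail=6;  out ∅∪∅=∅
  n8('cccca'): parent n7 fail=6; on 'a' 6→5→4→0 → fail=0;  out ∅∪∅=∅
  n9('ccccab'): parent n8 fail=0; on 'b' 0 → fail=1;  out {1}∪∅={1}

Scan:
i=0 'a': node 0→0
i=1 'b': node 0→1
i=2 'c': node 1→4 (via fail)
i=3 'a': node 4→0 (via fail)
i=4 'b': node 0→1
i=5 'b': node 1→2
i=6 'b': node 2→3  emit P0@[4:6]
i=7 'b': node 3→3 (via fail)  emit P0@[5:7]
i=8 'b': node 3→3 (via fail)  emit P0@[6:8]
i=9 'a': node 3→0 (via fail)
i=10 'c': node 0→4
i=11 'c': node 4→5
i=12 'a': node 5→0 (via fail)
i=13 'a': node 0→0
i=14 'c': node 0→4
i=15 'c': node 4→5
i=16 'c': node 5→6
i=17 'c': node 6→7
i=18 'a': node 7→8
i=19 'b': node 8→9  emit P1@[14:19]

All matches (sorted): [[6,0],[7,0],[8,0],[19,1]]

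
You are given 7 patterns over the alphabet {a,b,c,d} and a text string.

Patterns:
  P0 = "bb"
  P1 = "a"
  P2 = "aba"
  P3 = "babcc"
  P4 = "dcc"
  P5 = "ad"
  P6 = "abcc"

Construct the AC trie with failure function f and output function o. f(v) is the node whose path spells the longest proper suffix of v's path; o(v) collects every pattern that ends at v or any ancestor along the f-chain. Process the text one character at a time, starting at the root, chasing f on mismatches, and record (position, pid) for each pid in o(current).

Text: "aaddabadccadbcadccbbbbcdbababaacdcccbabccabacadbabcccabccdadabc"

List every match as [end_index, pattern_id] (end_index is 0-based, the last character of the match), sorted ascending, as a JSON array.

Build automaton:
Trie (insert patterns):
  n0 'ε': a→3 b→1 d→10
  n1 'b': a→6 b→2
  n2 'bb': ·  [P0 ends]
  n3 'a': b→4 d→13  [P1 ends]
  n4 'ab': a→5 c→14
  n5 'aba': ·  [P2 ends]
  n6 'ba': b→7
  n7 'bab': c→8
  n8 'babc': c→9
  n9 'babcc': ·  [P3 ends]
  n10 'd': c→11
  n11 'dc': c→12
  n12 'dcc': ·  [P4 ends]
  n13 'ad': ·  [P5 ends]
  n14 'abc': c→15
  n15 'abcc': ·  [P6 ends]

Failure links (BFS by depth):
  n1('b'): parent n0 fail=0; on 'b' 0 → fail=0;  out ∅∪∅=∅
  n3('a'): parent n0 fail=0; on 'a' 0 → fail=0;  out {1}∪∅={1}
  n10('d'): parent n0 fail=0; on 'd' 0 → fail=0;  out ∅∪∅=∅
  n2('bb'): parent n1 fail=0; on 'b' 0 → fail=1;  out {0}∪∅={0}
  n4('ab'): parent n3 fail=0; on 'b' 0 → fail=1;  out ∅∪∅=∅
  n6('ba'): parent n1 fail=0; on 'a' 0 → fail=3;  out ∅∪{1}={1}
  n11('dc'): parent n10 fail=0; on 'c' 0 → fail=0;  out ∅∪∅=∅
  n13('ad'): parent n3 fail=0; on 'd' 0 → fail=10;  out {5}∪∅={5}
  n5('aba'): parent n4 fail=1; on 'a' 1 → fail=6;  out {2}∪{1}={1,2}
  n7('bab'): parent n6 fail=3; on 'b' 3 → fail=4;  out ∅∪∅=∅
  n12('dcc'): parent n11 fail=0; on 'c' 0 → fail=0;  out {4}∪∅={4}
  n14('abc'): parent n4 fail=1; on 'c' 1→0 → fail=0;  out ∅∪∅=∅
  n8('babc'): parent n7 fail=4; on 'c' 4 → fail=14;  out ∅∪∅=∅
  n15('abcc'): parent n14 fail=0; on 'c' 0 → fail=0;  out {6}∪∅={6}
  n9('babcc'): parent n8 fail=14; on 'c' 14 → fail=15;  out {3}∪{6}={3,6}

Text stream:
[0] read 'a'  n0⇒n3  → match P1@[0:0]
[1] read 'a'  n3⇒n3 ·f  → match P1@[1:1]
[2] read 'd'  n3⇒n13  → match P5@[1:2]
[3] read 'd'  n13⇒n10 ·f
[4] read 'a'  n10⇒n3 ·f  → match P1@[4:4]
[5] read 'b'  n3⇒n4
[6] read 'a'  n4⇒n5  → match P1@[6:6],P2@[4:6]
[7] read 'd'  n5⇒n13 ·f  → match P5@[6:7]
[8] read 'c'  n13⇒n11 ·f
[9] read 'c'  n11⇒n12  → match P4@[7:9]
[10] read 'a'  n12⇒n3 ·f  → match P1@[10:10]
[11] read 'd'  n3⇒n13  → match P5@[10:11]
[12] read 'b'  n13⇒n1 ·f
[13] read 'c'  n1⇒n0 ·f
[14] read 'a'  n0⇒n3  → match P1@[14:14]
[15] read 'd'  n3⇒n13  → match P5@[14:15]
[16] read 'c'  n13⇒n11 ·f
[17] read 'c'  n11⇒n12  → match P4@[15:17]
[18] read 'b'  n12⇒n1 ·f
[19] read 'b'  n1⇒n2  → match P0@[18:19]
[20] read 'b'  n2⇒n2 ·f  → match P0@[19:20]
[21] read 'b'  n2⇒n2 ·f  → match P0@[20:21]
[22] read 'c'  n2⇒n0 ·f
[23] read 'd'  n0⇒n10
[24] read 'b'  n10⇒n1 ·f
[25] read 'a'  n1⇒n6  → match P1@[25:25]
[26] read 'b'  n6⇒n7
[27] read 'a'  n7⇒n5 ·f  → match P1@[27:27],P2@[25:27]
[28] read 'b'  n5⇒n7 ·f
[29] read 'a'  n7⇒n5 ·f  → match P1@[29:29],P2@[27:29]
[30] read 'a'  n5⇒n3 ·f  → match P1@[30:30]
[31] read 'c'  n3⇒n0 ·f
[32] read 'd'  n0⇒n10
[33] read 'c'  n10⇒n11
[34] read 'c'  n11⇒n12  → match P4@[32:34]
[35] read 'c'  n12⇒n0 ·f
[36] read 'b'  n0⇒n1
[37] read 'a'  n1⇒n6  → match P1@[37:37]
[38] read 'b'  n6⇒n7
[39] read 'c'  n7⇒n8
[40] read 'c'  n8⇒n9  → match P3@[36:40],P6@[37:40]
[41] read 'a'  n9⇒n3 ·f  → match P1@[41:41]
[42] read 'b'  n3⇒n4
[43] read 'a'  n4⇒n5  → match P1@[43:43],P2@[41:43]
[44] read 'c'  n5⇒n0 ·f
[45] read 'a'  n0⇒n3  → match P1@[45:45]
[46] read 'd'  n3⇒n13  → match P5@[45:46]
[47] read 'b'  n13⇒n1 ·f
[48] read 'a'  n1⇒n6  → match P1@[48:48]
[49] read 'b'  n6⇒n7
[50] read 'c'  n7⇒n8
[51] read 'c'  n8⇒n9  → match P3@[47:51],P6@[48:51]
[52] read 'c'  n9⇒n0 ·f
[53] read 'a'  n0⇒n3  → match P1@[53:53]
[54] read 'b'  n3⇒n4
[55] read 'c'  n4⇒n14
[56] read 'c'  n14⇒n15  → match P6@[53:56]
[57] read 'd'  n15⇒n10 ·f
[58] read 'a'  n10⇒n3 ·f  → match P1@[58:58]
[59] read 'd'  n3⇒n13  → match P5@[58:59]
[60] read 'a'  n13⇒n3 ·f  → match P1@[60:60]
[61] read 'b'  n3⇒n4
[62] read 'c'  n4⇒n14

Matches: [[0,1],[1,1],[2,5],[4,1],[6,1],[6,2],[7,5],[9,4],[10,1],[11,5],[14,1],[15,5],[17,4],[19,0],[20,0],[21,0],[25,1],[27,1],[27,2],[29,1],[29,2],[30,1],[34,4],[37,1],[40,3],[40,6],[41,1],[43,1],[43,2],[45,1],[46,5],[48,1],[51,3],[51,6],[53,1],[56,6],[58,1],[59,5],[60,1]]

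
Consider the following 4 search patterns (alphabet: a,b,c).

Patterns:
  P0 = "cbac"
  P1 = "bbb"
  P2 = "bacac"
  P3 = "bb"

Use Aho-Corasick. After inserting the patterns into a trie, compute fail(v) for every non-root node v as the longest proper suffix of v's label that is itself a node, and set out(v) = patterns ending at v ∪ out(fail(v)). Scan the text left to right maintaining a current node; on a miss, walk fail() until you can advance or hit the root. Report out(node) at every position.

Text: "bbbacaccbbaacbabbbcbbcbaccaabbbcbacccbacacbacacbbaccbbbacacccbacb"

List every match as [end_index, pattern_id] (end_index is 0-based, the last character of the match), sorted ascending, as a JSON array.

Build automaton:
Trie (insert patterns):
  n0 'ε': b→5 c→1
  n1 'c': b→2
  n2 'cb': a→3
  n3 'cba': c→4
  n4 'cbac': ·  ←P0
  n5 'b': a→8 b→6
  n6 'bb': b→7  ←P3
  n7 'bbb': ·  ←P1
  n8 'ba': c→9
  n9 'bac': a→10
  n10 'baca': c→11
  n11 'bacac': ·  ←P2

Failure links (BFS by depth):
  fail(1) 'c': from fail(0)=0 chase 'c': 0 ⇒ 0;  out=∅∪out(0)=∅
  fail(5) 'b': from fail(0)=0 chase 'b': 0 ⇒ 0;  out=∅∪out(0)=∅
  fail(2) 'cb': from fail(1)=0 chase 'b': 0 ⇒ 5;  out=∅∪out(5)=∅
  fail(6) 'bb': from fail(5)=0 chase 'b': 0 ⇒ 5;  out={3}∪out(5)={3}
  fail(8) 'ba': from fail(5)=0 chase 'a': 0 ⇒ 0;  out=∅∪out(0)=∅
  fail(3) 'cba': from fail(2)=5 chase 'a': 5 ⇒ 8;  out=∅∪out(8)=∅
  fail(7) 'bbb': from fail(6)=5 chase 'b': 5 ⇒ 6;  out={1}∪out(6)={1,3}
  fail(9) 'bac': from fail(8)=0 chase 'c': 0 ⇒ 1;  out=∅∪out(1)=∅
  fail(4) 'cbac': from fail(3)=8 chase 'c': 8 ⇒ 9;  out={0}∪out(9)={0}
  fail(10) 'baca': from fail(9)=1 chase 'a': 1→0 ⇒ 0;  out=∅∪out(0)=∅
  fail(11) 'bacac': from fail(10)=0 chase 'c': 0 ⇒ 1;  out={2}∪out(1)={2}

Text stream:
[0] read 'b'  n0⇒n5
[1] read 'b'  n5⇒n6  → match P3@[0:1]
[2] read 'b'  n6⇒n7  → match P1@[0:2],P3@[1:2]
[3] read 'a'  n7⇒n8 ·f
[4] read 'c'  n8⇒n9
[5] read 'a'  n9⇒n10
[6] read 'c'  n10⇒n11  → match P2@[2:6]
[7] read 'c'  n11⇒n1 ·f
[8] read 'b'  n1⇒n2
[9] read 'b'  n2⇒n6 ·f  → match P3@[8:9]
[10] read 'a'  n6⇒n8 ·f
[11] read 'a'  n8⇒n0 ·f
[12] read 'c'  n0⇒n1
[13] read 'b'  n1⇒n2
[14] read 'a'  n2⇒n3
[15] read 'b'  n3⇒n5 ·f
[16] read 'b'  n5⇒n6  → match P3@[15:16]
[17] read 'b'  n6⇒n7  → match P1@[15:17],P3@[16:17]
[18] read 'c'  n7⇒n1 ·f
[19] read 'b'  n1⇒n2
[20] read 'b'  n2⇒n6 ·f  → match P3@[19:20]
[21] read 'c'  n6⇒n1 ·f
[22] read 'b'  n1⇒n2
[23] read 'a'  n2⇒n3
[24] read 'c'  n3⇒n4  → match P0@[21:24]
[25] read 'c'  n4⇒n1 ·f
[26] read 'a'  n1⇒n0 ·f
[27] read 'a'  n0⇒n0
[28] read 'b'  n0⇒n5
[29] read 'b'  n5⇒n6  → match P3@[28:29]
[30] read 'b'  n6⇒n7  → match P1@[28:30],P3@[29:30]
[31] read 'c'  n7⇒n1 ·f
[32] read 'b'  n1⇒n2
[33] read 'a'  n2⇒n3
[34] read 'c'  n3⇒n4  → match P0@[31:34]
[35] read 'c'  n4⇒n1 ·f
[36] read 'c'  n1⇒n1 ·f
[37] read 'b'  n1⇒n2
[38] read 'a'  n2⇒n3
[39] read 'c'  n3⇒n4  → match P0@[36:39]
[40] read 'a'  n4⇒n10 ·f
[41] read 'c'  n10⇒n11  → match P2@[37:41]
[42] read 'b'  n11⇒n2 ·f
[43] read 'a'  n2⇒n3
[44] read 'c'  n3⇒n4  → match P0@[41:44]
[45] read 'a'  n4⇒n10 ·f
[46] read 'c'  n10⇒n11  → match P2@[42:46]
[47] read 'b'  n11⇒n2 ·f
[48] read 'b'  n2⇒n6 ·f  → match P3@[47:48]
[49] read 'a'  n6⇒n8 ·f
[50] read 'c'  n8⇒n9
[51] read 'c'  n9⇒n1 ·f
[52] read 'b'  n1⇒n2
[53] read 'b'  n2⇒n6 ·f  → match P3@[52:53]
[54] read 'b'  n6⇒n7  → match P1@[52:54],P3@[53:54]
[55] read 'a'  n7⇒n8 ·f
[56] read 'c'  n8⇒n9
[57] read 'a'  n9⇒n10
[58] read 'c'  n10⇒n11  → match P2@[54:58]
[59] read 'c'  n11⇒n1 ·f
[60] read 'c'  n1⇒n1 ·f
[61] read 'b'  n1⇒n2
[62] read 'a'  n2⇒n3
[63] read 'c'  n3⇒n4  → match P0@[60:63]
[64] read 'b'  n4⇒n2 ·f

Result: [[1,3],[2,1],[2,3],[6,2],[9,3],[16,3],[17,1],[17,3],[20,3],[24,0],[29,3],[30,1],[30,3],[34,0],[39,0],[41,2],[44,0],[46,2],[48,3],[53,3],[54,1],[54,3],[58,2],[63,0]]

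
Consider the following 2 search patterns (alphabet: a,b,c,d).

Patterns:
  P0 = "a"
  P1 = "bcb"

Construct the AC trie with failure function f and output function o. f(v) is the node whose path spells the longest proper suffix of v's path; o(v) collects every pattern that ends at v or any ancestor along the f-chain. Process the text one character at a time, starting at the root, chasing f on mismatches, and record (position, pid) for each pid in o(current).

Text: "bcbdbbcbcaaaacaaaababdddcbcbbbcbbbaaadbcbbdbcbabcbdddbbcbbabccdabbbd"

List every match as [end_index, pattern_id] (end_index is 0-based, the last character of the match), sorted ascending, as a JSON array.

Build:
Trie nodes:
  n0 'ε': a→1 b→2
  n1 'a': ·  [P0 ends]
  n2 'b': c→3
  n3 'bc': b→4
  n4 'bcb': ·  [P1 ends]

BFS fail/out derivation:
  n1('a'): parent n0 fail=0; on 'a' 0 → fail=0;  out {0}∪∅={0}
  n2('b'): parent n0 fail=0; on 'b' 0 → fail=0;  out ∅∪∅=∅
  n3('bc'): parent n2 fail=0; on 'c' 0 → fail=0;  out ∅∪∅=∅
  n4('bcb'): parent n3 fail=0; on 'b' 0 → fail=2;  out {1}∪∅={1}

Scan:
i=0 'b': node 0→2
i=1 'c': node 2→3
i=2 'b': node 3→4  ** P1@[0:2]
i=3 'd': node 4→0 (via fail)
i=4 'b': node 0→2
i=5 'b': node 2→2 (via fail)
i=6 'c': node 2→3
i=7 'b': node 3→4  ** P1@[5:7]
i=8 'c': node 4→3 (via fail)
i=9 'a': node 3→1 (via fail)  ** P0@[9:9]
i=10 'a': node 1→1 (via fail)  ** P0@[10:10]
i=11 'a': node 1→1 (via fail)  ** P0@[11:11]
i=12 'a': node 1→1 (via fail)  ** P0@[12:12]
i=13 'c': node 1→0 (via fail)
i=14 'a': node 0→1  ** P0@[14:14]
i=15 'a': node 1→1 (via fail)  ** P0@[15:15]
i=16 'a': node 1→1 (via fail)  ** P0@[16:16]
i=17 'a': node 1→1 (via fail)  ** P0@[17:17]
i=18 'b': node 1→2 (via fail)
i=19 'a': node 2→1 (via fail)  ** P0@[19:19]
i=20 'b': node 1→2 (via fail)
i=21 'd': node 2→0 (via fail)
i=22 'd': node 0→0
i=23 'd': node 0→0
i=24 'c': node 0→0
i=25 'b': node 0→2
i=26 'c': node 2→3
i=27 'b': node 3→4  ** P1@[25:27]
i=28 'b': node 4→2 (via fail)
i=29 'b': node 2→2 (via fail)
i=30 'c': node 2→3
i=31 'b': node 3→4  ** P1@[29:31]
i=32 'b': node 4→2 (via fail)
i=33 'b': node 2→2 (via fail)
i=34 'a': node 2→1 (via fail)  ** P0@[34:34]
i=35 'a': node 1→1 (via fail)  ** P0@[35:35]
i=36 'a': node 1→1 (via fail)  ** P0@[36:36]
i=37 'd': node 1→0 (via fail)
i=38 'b': node 0→2
i=39 'c': node 2→3
i=40 'b': node 3→4  ** P1@[38:40]
i=41 'b': node 4→2 (via fail)
i=42 'd': node 2→0 (via fail)
i=43 'b': node 0→2
i=44 'c': node 2→3
i=45 'b': node 3→4  ** P1@[43:45]
i=46 'a': node 4→1 (via fail)  ** P0@[46:46]
i=47 'b': node 1→2 (via fail)
i=48 'c': node 2→3
i=49 'b': node 3→4  ** P1@[47:49]
i=50 'd': node 4→0 (via fail)
i=51 'd': node 0→0
i=52 'd': node 0→0
i=53 'b': node 0→2
i=54 'b': node 2→2 (via fail)
i=55 'c': node 2→3
i=56 'b': node 3→4  ** P1@[54:56]
i=57 'b': node 4→2 (via fail)
i=58 'a': node 2→1 (via fail)  ** P0@[58:58]
i=59 'b': node 1→2 (via fail)
i=60 'c': node 2→3
i=61 'c': node 3→0 (via fail)
i=62 'd': node 0→0
i=63 'a': node 0→1  ** P0@[63:63]
i=64 'b': node 1→2 (via fail)
i=65 'b': node 2→2 (via fail)
i=66 'b': node 2→2 (via fail)
i=67 'd': node 2→0 (via fail)

All matches (sorted): [[2,1],[7,1],[9,0],[10,0],[11,0],[12,0],[14,0],[15,0],[16,0],[17,0],[19,0],[27,1],[31,1],[34,0],[35,0],[36,0],[40,1],[45,1],[46,0],[49,1],[56,1],[58,0],[63,0]]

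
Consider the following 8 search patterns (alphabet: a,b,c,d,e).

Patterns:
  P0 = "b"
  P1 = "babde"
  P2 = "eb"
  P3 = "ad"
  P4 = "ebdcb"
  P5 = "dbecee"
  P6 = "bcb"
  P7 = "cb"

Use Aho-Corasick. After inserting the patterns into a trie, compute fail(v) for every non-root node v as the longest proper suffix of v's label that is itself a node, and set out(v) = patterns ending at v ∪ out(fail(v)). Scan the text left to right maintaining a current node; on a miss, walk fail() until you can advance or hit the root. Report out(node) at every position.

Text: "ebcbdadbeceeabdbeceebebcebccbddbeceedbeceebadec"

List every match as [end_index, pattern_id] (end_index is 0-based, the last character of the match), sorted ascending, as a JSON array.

Construct AC machine:
Trie (insert patterns):
  n0 'ε': a→8 b→1 c→21 d→13 e→6
  n1 'b': a→2 c→19  [P0 ends]
  n2 'ba': b→3
  n3 'bab': d→4
  n4 'babd': e→5
  n5 'babde': ·  [P1 ends]
  n6 'e': b→7
  n7 'eb': d→10  [P2 ends]
  n8 'a': d→9
  n9 'ad': ·  [P3 ends]
  n10 'ebd': c→11
  n11 'ebdc': b→12
  n12 'ebdcb': ·  [P4 ends]
  n13 'd': b→14
  n14 'db': e→15
  n15 'dbe': c→16
  n16 'dbec': e→17
  n17 'dbece': e→18
  n18 'dbecee': ·  [P5 ends]
  n19 'bc': b→20
  n20 'bcb': ·  [P6 ends]
  n21 'c': b→22
  n22 'cb': ·  [P7 ends]

Failure links (BFS by depth):
  fail(1) 'b': from fail(0)=0 chase 'b': 0 ⇒ 0;  out={0}∪out(0)={0}
  fail(6) 'e': from fail(0)=0 chase 'e': 0 ⇒ 0;  out=∅∪out(0)=∅
  fail(8) 'a': from fail(0)=0 chase 'a': 0 ⇒ 0;  out=∅∪out(0)=∅
  fail(13) 'd': from fail(0)=0 chase 'd': 0 ⇒ 0;  out=∅∪out(0)=∅
  fail(21) 'c': from fail(0)=0 chase 'c': 0 ⇒ 0;  out=∅∪out(0)=∅
  fail(2) 'ba': from fail(1)=0 chase 'a': 0 ⇒ 8;  out=∅∪out(8)=∅
  fail(7) 'eb': from fail(6)=0 chase 'b': 0 ⇒ 1;  out={2}∪out(1)={0,2}
  fail(9) 'ad': from fail(8)=0 chase 'd': 0 ⇒ 13;  out={3}∪out(13)={3}
  fail(14) 'db': from fail(13)=0 chase 'b': 0 ⇒ 1;  out=∅∪out(1)={0}
  fail(19) 'bc': from fail(1)=0 chase 'c': 0 ⇒ 21;  out=∅∪out(21)=∅
  fail(22) 'cb': from fail(21)=0 chase 'b': 0 ⇒ 1;  out={7}∪out(1)={0,7}
  fail(3) 'bab': from fail(2)=8 chase 'b': 8→0 ⇒ 1;  out=∅∪out(1)={0}
  fail(10) 'ebd': from fail(7)=1 chase 'd': 1→0 ⇒ 13;  out=∅∪out(13)=∅
  fail(15) 'dbe': from fail(14)=1 chase 'e': 1→0 ⇒ 6;  out=∅∪out(6)=∅
  fail(20) 'bcb': from fail(19)=21 chase 'b': 21 ⇒ 22;  out={6}∪out(22)={0,6,7}
  fail(4) 'babd': from fail(3)=1 chase 'd': 1→0 ⇒ 13;  out=∅∪out(13)=∅
  fail(11) 'ebdc': from fail(10)=13 chase 'c': 13→0 ⇒ 21;  out=∅∪out(21)=∅
  fail(16) 'dbec': from fail(15)=6 chase 'c': 6→0 ⇒ 21;  out=∅∪out(21)=∅
  fail(5) 'babde': from fail(4)=13 chase 'e': 13→0 ⇒ 6;  out={1}∪out(6)={1}
  fail(12) 'ebdcb': from fail(11)=21 chase 'b': 21 ⇒ 22;  out={4}∪out(22)={0,4,7}
  fail(17) 'dbece': from fail(16)=21 chase 'e': 21→0 ⇒ 6;  out=∅∪out(6)=∅
  fail(18) 'dbecee': from fail(17)=6 chase 'e': 6→0 ⇒ 6;  out={5}∪out(6)={5}

Scan:
[0] read 'e'  n0⇒n6
[1] read 'b'  n6⇒n7  emit P0@[1:1],P2@[0:1]
[2] read 'c'  n7⇒n19 (fail-walked)
[3] read 'b'  n19⇒n20  emit P0@[3:3],P6@[1:3],P7@[2:3]
[4] read 'd'  n20⇒n13 (fail-walked)
[5] read 'a'  n13⇒n8 (fail-walked)
[6] read 'd'  n8⇒n9  emit P3@[5:6]
[7] read 'b'  n9⇒n14 (fail-walked)  emit P0@[7:7]
[8] read 'e'  n14⇒n15
[9] read 'c'  n15⇒n16
[10] read 'e'  n16⇒n17
[11] read 'e'  n17⇒n18  emit P5@[6:11]
[12] read 'a'  n18⇒n8 (fail-walked)
[13] read 'b'  n8⇒n1 (fail-walked)  emit P0@[13:13]
[14] read 'd'  n1⇒n13 (fail-walked)
[15] read 'b'  n13⇒n14  emit P0@[15:15]
[16] read 'e'  n14⇒n15
[17] read 'c'  n15⇒n16
[18] read 'e'  n16⇒n17
[19] read 'e'  n17⇒n18  emit P5@[14:19]
[20] read 'b'  n18⇒n7 (fail-walked)  emit P0@[20:20],P2@[19:20]
[21] read 'e'  n7⇒n6 (fail-walked)
[22] read 'b'  n6⇒n7  emit P0@[22:22],P2@[21:22]
[23] read 'c'  n7⇒n19 (fail-walked)
[24] read 'e'  n19⇒n6 (fail-walked)
[25] read 'b'  n6⇒n7  emit P0@[25:25],P2@[24:25]
[26] read 'c'  n7⇒n19 (fail-walked)
[27] read 'c'  n19⇒n21 (fail-walked)
[28] read 'b'  n21⇒n22  emit P0@[28:28],P7@[27:28]
[29] read 'd'  n22⇒n13 (fail-walked)
[30] read 'd'  n13⇒n13 (fail-walked)
[31] read 'b'  n13⇒n14  emit P0@[31:31]
[32] read 'e'  n14⇒n15
[33] read 'c'  n15⇒n16
[34] read 'e'  n16⇒n17
[35] read 'e'  n17⇒n18  emit P5@[30:35]
[36] read 'd'  n18⇒n13 (fail-walked)
[37] read 'b'  n13⇒n14  emit P0@[37:37]
[38] read 'e'  n14⇒n15
[39] read 'c'  n15⇒n16
[40] read 'e'  n16⇒n17
[41] read 'e'  n17⇒n18  emit P5@[36:41]
[42] read 'b'  n18⇒n7 (fail-walked)  emit P0@[42:42],P2@[41:42]
[43] read 'a'  n7⇒n2 (fail-walked)
[44] read 'd'  n2⇒n9 (fail-walked)  emit P3@[43:44]
[45] read 'e'  n9⇒n6 (fail-walked)
[46] read 'c'  n6⇒n21 (fail-walked)

Result: [[1,0],[1,2],[3,0],[3,6],[3,7],[6,3],[7,0],[11,5],[13,0],[15,0],[19,5],[20,0],[20,2],[22,0],[22,2],[25,0],[25,2],[28,0],[28,7],[31,0],[35,5],[37,0],[41,5],[42,0],[42,2],[44,3]]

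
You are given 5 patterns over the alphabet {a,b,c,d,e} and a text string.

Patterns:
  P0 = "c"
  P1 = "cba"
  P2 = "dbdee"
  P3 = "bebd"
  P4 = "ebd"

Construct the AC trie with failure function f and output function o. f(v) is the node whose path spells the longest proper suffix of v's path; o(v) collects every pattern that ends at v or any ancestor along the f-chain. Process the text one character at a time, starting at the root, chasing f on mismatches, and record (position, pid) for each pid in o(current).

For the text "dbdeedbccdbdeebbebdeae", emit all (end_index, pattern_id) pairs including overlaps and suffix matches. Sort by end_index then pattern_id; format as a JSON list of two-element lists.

Build:
Trie (insert patterns):
  0='ε' goto b→9 c→1 d→4 e→13
  1='c' goto b→2  [P0 ends]
  2='cb' goto a→3
  3='cba' goto ·  [P1 ends]
  4='d' goto b→5
  5='db' goto d→6
  6='dbd' goto e→7
  7='dbde' goto e→8
  8='dbdee' goto ·  [P2 ends]
  9='b' goto e→10
  10='be' goto b→11
  11='beb' goto d→12
  12='bebd' goto ·  [P3 ends]
  13='e' goto b→14
  14='eb' goto d→15
  15='ebd' goto ·  [P4 ends]

Failure links (BFS by depth):
  fail(1) 'c': from fail(0)=0 chase 'c': 0 ⇒ 0;  out={0}∪out(0)={0}
  fail(4) 'd': from fail(0)=0 chase 'd': 0 ⇒ 0;  out=∅∪out(0)=∅
  fail(9) 'b': from fail(0)=0 chase 'b': 0 ⇒ 0;  out=∅∪out(0)=∅
  fail(13) 'e': from fail(0)=0 chase 'e': 0 ⇒ 0;  out=∅∪out(0)=∅
  fail(2) 'cb': from fail(1)=0 chase 'b': 0 ⇒ 9;  out=∅∪out(9)=∅
  fail(5) 'db': from fail(4)=0 chase 'b': 0 ⇒ 9;  out=∅∪out(9)=∅
  fail(10) 'be': from fail(9)=0 chase 'e': 0 ⇒ 13;  out=∅∪out(13)=∅
  fail(14) 'eb': from fail(13)=0 chase 'b': 0 ⇒ 9;  out=∅∪out(9)=∅
  fail(3) 'cba': from fail(2)=9 chase 'a': 9→0 ⇒ 0;  out={1}∪out(0)={1}
  fail(6) 'dbd': from fail(5)=9 chase 'd': 9→0 ⇒ 4;  out=∅∪out(4)=∅
  fail(11) 'beb': from fail(10)=13 chase 'b': 13 ⇒ 14;  out=∅∪out(14)=∅
  fail(15) 'ebd': from fail(14)=9 chase 'd': 9→0 ⇒ 4;  out={4}∪out(4)={4}
  fail(7) 'dbde': from fail(6)=4 chase 'e': 4→0 ⇒ 13;  out=∅∪out(13)=∅
  fail(12) 'bebd': from fail(11)=14 chase 'd': 14 ⇒ 15;  out={3}∪out(15)={3,4}
  fail(8) 'dbdee': from fail(7)=13 chase 'e': 13→0 ⇒ 13;  out={2}∪out(13)={2}

Text stream:
i=0 'd': node 0→4
i=1 'b': node 4→5
i=2 'd': node 5→6
i=3 'e': node 6→7
i=4 'e': node 7→8  emit P2@[0:4]
i=5 'd': node 8→4 ·f
i=6 'b': node 4→5
i=7 'c': node 5→1 ·f  emit P0@[7:7]
i=8 'c': node 1→1 ·f  emit P0@[8:8]
i=9 'd': node 1→4 ·f
i=10 'b': node 4→5
i=11 'd': node 5→6
i=12 'e': node 6→7
i=13 'e': node 7→8  emit P2@[9:13]
i=14 'b': node 8→14 ·f
i=15 'b': node 14→9 ·f
i=16 'e': node 9→10
i=17 'b': node 10→11
i=18 'd': node 11→12  emit P3@[15:18],P4@[16:18]
i=19 'e': node 12→13 ·f
i=20 'a': node 13→0 ·f
i=21 'e': node 0→13

All matches (sorted): [[4,2],[7,0],[8,0],[13,2],[18,3],[18,4]]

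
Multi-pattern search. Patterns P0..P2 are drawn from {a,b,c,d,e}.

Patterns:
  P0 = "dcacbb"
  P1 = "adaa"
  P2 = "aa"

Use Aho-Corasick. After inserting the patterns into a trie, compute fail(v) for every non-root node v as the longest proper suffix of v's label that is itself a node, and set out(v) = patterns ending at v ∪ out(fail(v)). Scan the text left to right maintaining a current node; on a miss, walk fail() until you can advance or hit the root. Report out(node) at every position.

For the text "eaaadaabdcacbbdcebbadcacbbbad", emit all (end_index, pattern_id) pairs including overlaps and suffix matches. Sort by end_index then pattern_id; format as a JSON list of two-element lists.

Build automaton:
Trie nodes:
  n0 'ε': a→7 d→1
  n1 'd': c→2
  n2 'dc': a→3
  n3 'dca': c→4
  n4 'dcac': b→5
  n5 'dcacb': b→6
  n6 'dcacbb': ·  [P0 ends]
  n7 'a': a→11 d→8
  n8 'ad': a→9
  n9 'ada': a→10
  n10 'adaa': ·  [P1 ends]
  n11 'aa': ·  [P2 ends]

BFS fail/out derivation:
  n1('d'): parent n0 fail=0; on 'd' 0 → fail=0;  out ∅∪∅=∅
  n7('a'): parent n0 fail=0; on 'a' 0 → fail=0;  out ∅∪∅=∅
  n2('dc'): parent n1 fail=0; on 'c' 0 → fail=0;  out ∅∪∅=∅
  n8('ad'): parent n7 fail=0; on 'd' 0 → fail=1;  out ∅∪∅=∅
  n11('aa'): parent n7 fail=0; on 'a' 0 → fail=7;  out {2}∪∅={2}
  n3('dca'): parent n2 fail=0; on 'a' 0 → fail=7;  out ∅∪∅=∅
  n9('ada'): parent n8 fail=1; on 'a' 1→0 → fail=7;  out ∅∪∅=∅
  n4('dcac'): parent n3 fail=7; on 'c' 7→0 → fail=0;  out ∅∪∅=∅
  n10('adaa'): parent n9 fail=7; on 'a' 7 → fail=11;  out {1}∪{2}={1,2}
  n5('dcacb'): parent n4 fail=0; on 'b' 0 → fail=0;  out ∅∪∅=∅
  n6('dcacbb'): parent n5 fail=0; on 'b' 0 → fail=0;  out {0}∪∅={0}

Text stream:
i=0 'e': node 0→0
i=1 'a': node 0→7
i=2 'a': node 7→11  emit P2@[1:2]
i=3 'a': node 11→11 (fail-walked)  emit P2@[2:3]
i=4 'd': node 11→8 (fail-walked)
i=5 'a': node 8→9
i=6 'a': node 9→10  emit P1@[3:6],P2@[5:6]
i=7 'b': node 10→0 (fail-walked)
i=8 'd': node 0→1
i=9 'c': node 1→2
i=10 'a': node 2→3
i=11 'c': node 3→4
i=12 'b': node 4→5
i=13 'b': node 5→6  emit P0@[8:13]
i=14 'd': node 6→1 (fail-walked)
i=15 'c': node 1→2
i=16 'e': node 2→0 (fail-walked)
i=17 'b': node 0→0
i=18 'b': node 0→0
i=19 'a': node 0→7
i=20 'd': node 7→8
i=21 'c': node 8→2 (fail-walked)
i=22 'a': node 2→3
i=23 'c': node 3→4
i=24 'b': node 4→5
i=25 'b': node 5→6  emit P0@[20:25]
i=26 'b': node 6→0 (fail-walked)
i=27 'a': node 0→7
i=28 'd': node 7→8

All matches (sorted): [[2,2],[3,2],[6,1],[6,2],[13,0],[25,0]]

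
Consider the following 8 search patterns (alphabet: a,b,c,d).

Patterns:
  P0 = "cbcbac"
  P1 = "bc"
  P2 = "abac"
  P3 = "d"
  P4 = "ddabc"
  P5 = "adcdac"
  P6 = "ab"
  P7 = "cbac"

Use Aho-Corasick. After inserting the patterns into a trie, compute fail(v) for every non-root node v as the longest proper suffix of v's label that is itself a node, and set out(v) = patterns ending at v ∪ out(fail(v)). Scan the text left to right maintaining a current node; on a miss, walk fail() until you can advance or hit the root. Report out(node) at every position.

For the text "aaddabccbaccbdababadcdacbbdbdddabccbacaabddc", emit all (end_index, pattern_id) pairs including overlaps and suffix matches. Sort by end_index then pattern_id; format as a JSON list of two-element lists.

Build automaton:
Trie (insert patterns):
  n0 'ε': a→9 b→7 c→1 d→13
  n1 'c': b→2
  n2 'cb': a→23 c→3
  n3 'cbc': b→4
  n4 'cbcb': a→5
  n5 'cbcba': c→6
  n6 'cbcbac': ·  ←P0
  n7 'b': c→8
  n8 'bc': ·  ←P1
  n9 'a': b→10 d→18
  n10 'ab': a→11  ←P6
  n11 'aba': c→12
  n12 'abac': ·  ←P2
  n13 'd': d→14  ←P3
  n14 'dd': a→15
  n15 'dda': b→16
  n16 'ddab': c→17
  n17 'ddabc': ·  ←P4
  n18 'ad': c→19
  n19 'adc': d→20
  n20 'adcd': a→21
  n21 'adcda': c→22
  n22 'adcdac': ·  ←P5
  n23 'cba': c→24
  n24 'cbac': ·  ←P7

BFS fail/out derivation:
  fail(1) 'c': from fail(0)=0 chase 'c': 0 ⇒ 0;  out=∅∪out(0)=∅
  fail(7) 'b': from fail(0)=0 chase 'b': 0 ⇒ 0;  out=∅∪out(0)=∅
  fail(9) 'a': from fail(0)=0 chase 'a': 0 ⇒ 0;  out=∅∪out(0)=∅
  fail(13) 'd': from fail(0)=0 chase 'd': 0 ⇒ 0;  out={3}∪out(0)={3}
  fail(2) 'cb': from fail(1)=0 chase 'b': 0 ⇒ 7;  out=∅∪out(7)=∅
  fail(8) 'bc': from fail(7)=0 chase 'c': 0 ⇒ 1;  out={1}∪out(1)={1}
  fail(10) 'ab': from fail(9)=0 chase 'b': 0 ⇒ 7;  out={6}∪out(7)={6}
  fail(14) 'dd': from fail(13)=0 chase 'd': 0 ⇒ 13;  out=∅∪out(13)={3}
  fail(18) 'ad': from fail(9)=0 chase 'd': 0 ⇒ 13;  out=∅∪out(13)={3}
  fail(3) 'cbc': from fail(2)=7 chase 'c': 7 ⇒ 8;  out=∅∪out(8)={1}
  fail(11) 'aba': from fail(10)=7 chase 'a': 7→0 ⇒ 9;  out=∅∪out(9)=∅
  fail(15) 'dda': from fail(14)=13 chase 'a': 13→0 ⇒ 9;  out=∅∪out(9)=∅
  fail(19) 'adc': from fail(18)=13 chase 'c': 13→0 ⇒ 1;  out=∅∪out(1)=∅
  fail(23) 'cba': from fail(2)=7 chase 'a': 7→0 ⇒ 9;  out=∅∪out(9)=∅
  fail(4) 'cbcb': from fail(3)=8 chase 'b': 8→1 ⇒ 2;  out=∅∪out(2)=∅
  fail(12) 'abac': from fail(11)=9 chase 'c': 9→0 ⇒ 1;  out={2}∪out(1)={2}
  fail(16) 'ddab': from fail(15)=9 chase 'b': 9 ⇒ 10;  out=∅∪out(10)={6}
  fail(20) 'adcd': from fail(19)=1 chase 'd': 1→0 ⇒ 13;  out=∅∪out(13)={3}
  fail(24) 'cbac': from fail(23)=9 chase 'c': 9→0 ⇒ 1;  out={7}∪out(1)={7}
  fail(5) 'cbcba': from fail(4)=2 chase 'a': 2 ⇒ 23;  out=∅∪out(23)=∅
  fail(17) 'ddabc': from fail(16)=10 chase 'c': 10→7 ⇒ 8;  out={4}∪out(8)={1,4}
  fail(21) 'adcda': from fail(20)=13 chase 'a': 13→0 ⇒ 9;  out=∅∪out(9)=∅
  fail(6) 'cbcbac': from fail(5)=23 chase 'c': 23 ⇒ 24;  out={0}∪out(24)={0,7}
  fail(22) 'adcdac': from fail(21)=9 chase 'c': 9→0 ⇒ 1;  out={5}∪out(1)={5}

Scan:
i=0 'a': node 0→9
i=1 'a': node 9→9 (fail-walked)
i=2 'd': node 9→18  → match P3@[2:2]
i=3 'd': node 18→14 (fail-walked)  → match P3@[3:3]
i=4 'a': node 14→15
i=5 'b': node 15→16  → match P6@[4:5]
i=6 'c': node 16→17  → match P1@[5:6],P4@[2:6]
i=7 'c': node 17→1 (fail-walked)
i=8 'b': node 1→2
i=9 'a': node 2→23
i=10 'c': node 23→24  → match P7@[7:10]
i=11 'c': node 24→1 (fail-walked)
i=12 'b': node 1→2
i=13 'd': node 2→13 (fail-walked)  → match P3@[13:13]
i=14 'a': node 13→9 (fail-walked)
i=15 'b': node 9→10  → match P6@[14:15]
i=16 'a': node 10→11
i=17 'b': node 11→10 (fail-walked)  → match P6@[16:17]
i=18 'a': node 10→11
i=19 'd': node 11→18 (fail-walked)  → match P3@[19:19]
i=20 'c': node 18→19
i=21 'd': node 19→20  → match P3@[21:21]
i=22 'a': node 20→21
i=23 'c': node 21→22  → match P5@[18:23]
i=24 'b': node 22→2 (fail-walked)
i=25 'b': node 2→7 (fail-walked)
i=26 'd': node 7→13 (fail-walked)  → match P3@[26:26]
i=27 'b': node 13→7 (fail-walked)
i=28 'd': node 7→13 (fail-walked)  → match P3@[28:28]
i=29 'd': node 13→14  → match P3@[29:29]
i=30 'd': node 14→14 (fail-walked)  → match P3@[30:30]
i=31 'a': node 14→15
i=32 'b': node 15→16  → match P6@[31:32]
i=33 'c': node 16→17  → match P1@[32:33],P4@[29:33]
i=34 'c': node 17→1 (fail-walked)
i=35 'b': node 1→2
i=36 'a': node 2→23
i=37 'c': node 23→24  → match P7@[34:37]
i=38 'a': node 24→9 (fail-walked)
i=39 'a': node 9→9 (fail-walked)
i=40 'b': node 9→10  → match P6@[39:40]
i=41 'd': node 10→13 (fail-walked)  → match P3@[41:41]
i=42 'd': node 13→14  → match P3@[42:42]
i=43 'c': node 14→1 (fail-walked)

All matches (sorted): [[2,3],[3,3],[5,6],[6,1],[6,4],[10,7],[13,3],[15,6],[17,6],[19,3],[21,3],[23,5],[26,3],[28,3],[29,3],[30,3],[32,6],[33,1],[33,4],[37,7],[40,6],[41,3],[42,3]]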